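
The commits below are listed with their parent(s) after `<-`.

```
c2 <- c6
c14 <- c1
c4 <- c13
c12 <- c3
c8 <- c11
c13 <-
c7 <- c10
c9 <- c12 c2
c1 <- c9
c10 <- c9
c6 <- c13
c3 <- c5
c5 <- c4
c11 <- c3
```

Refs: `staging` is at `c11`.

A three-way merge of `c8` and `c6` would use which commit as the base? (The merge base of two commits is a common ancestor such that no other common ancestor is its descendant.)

c13

Ancestors of c8: {c11, c13, c3, c4, c5, c8}.
Ancestors of c6: {c13, c6}.
Common ancestors: {c13}.
The only common ancestor is c13, so it is the merge base.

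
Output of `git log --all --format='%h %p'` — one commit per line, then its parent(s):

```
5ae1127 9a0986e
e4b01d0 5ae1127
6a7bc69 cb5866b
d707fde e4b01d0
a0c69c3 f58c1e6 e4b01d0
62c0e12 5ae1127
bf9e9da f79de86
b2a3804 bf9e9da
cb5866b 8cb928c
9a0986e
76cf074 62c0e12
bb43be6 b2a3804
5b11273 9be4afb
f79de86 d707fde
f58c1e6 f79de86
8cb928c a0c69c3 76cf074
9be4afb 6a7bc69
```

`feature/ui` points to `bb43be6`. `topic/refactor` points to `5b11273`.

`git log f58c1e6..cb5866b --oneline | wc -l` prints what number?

5

Reachable from cb5866b: {5ae1127, 62c0e12, 76cf074, 8cb928c, 9a0986e, a0c69c3, cb5866b, d707fde, e4b01d0, f58c1e6, f79de86}.
Reachable from f58c1e6: {5ae1127, 9a0986e, d707fde, e4b01d0, f58c1e6, f79de86}.
In cb5866b's history but not f58c1e6's: {62c0e12, 76cf074, 8cb928c, a0c69c3, cb5866b} — 5 commits.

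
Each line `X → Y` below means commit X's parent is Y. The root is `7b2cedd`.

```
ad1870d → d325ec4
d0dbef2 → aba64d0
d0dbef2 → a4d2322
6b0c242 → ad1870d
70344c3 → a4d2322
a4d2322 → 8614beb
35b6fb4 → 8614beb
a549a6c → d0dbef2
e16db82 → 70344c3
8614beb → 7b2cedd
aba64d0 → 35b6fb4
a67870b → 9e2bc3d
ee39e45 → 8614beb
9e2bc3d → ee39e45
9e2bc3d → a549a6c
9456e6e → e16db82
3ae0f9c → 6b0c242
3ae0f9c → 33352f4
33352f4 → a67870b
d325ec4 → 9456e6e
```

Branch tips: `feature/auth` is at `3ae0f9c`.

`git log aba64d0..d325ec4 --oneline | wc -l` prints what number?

Reachable from d325ec4: {70344c3, 7b2cedd, 8614beb, 9456e6e, a4d2322, d325ec4, e16db82}.
Reachable from aba64d0: {35b6fb4, 7b2cedd, 8614beb, aba64d0}.
In d325ec4's history but not aba64d0's: {70344c3, 9456e6e, a4d2322, d325ec4, e16db82} — 5 commits.

5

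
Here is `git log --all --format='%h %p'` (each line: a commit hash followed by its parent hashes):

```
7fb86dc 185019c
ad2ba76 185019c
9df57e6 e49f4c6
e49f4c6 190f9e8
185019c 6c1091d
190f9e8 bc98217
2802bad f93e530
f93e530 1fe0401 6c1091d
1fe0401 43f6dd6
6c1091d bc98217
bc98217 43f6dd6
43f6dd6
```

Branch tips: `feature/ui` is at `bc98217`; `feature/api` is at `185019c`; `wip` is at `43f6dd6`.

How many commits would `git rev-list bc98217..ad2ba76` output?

3

Reachable from ad2ba76: {185019c, 43f6dd6, 6c1091d, ad2ba76, bc98217}.
Reachable from bc98217: {43f6dd6, bc98217}.
In ad2ba76's history but not bc98217's: {185019c, 6c1091d, ad2ba76} — 3 commits.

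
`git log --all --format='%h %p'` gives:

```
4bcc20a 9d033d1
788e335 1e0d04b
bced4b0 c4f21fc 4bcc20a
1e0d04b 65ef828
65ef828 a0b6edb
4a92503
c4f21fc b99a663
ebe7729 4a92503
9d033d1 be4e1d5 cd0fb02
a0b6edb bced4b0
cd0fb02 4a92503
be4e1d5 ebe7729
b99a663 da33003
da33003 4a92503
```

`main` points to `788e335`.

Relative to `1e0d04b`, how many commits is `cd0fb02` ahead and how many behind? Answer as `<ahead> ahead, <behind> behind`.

0 ahead, 11 behind

Reachable from cd0fb02: {4a92503, cd0fb02}.
Reachable from 1e0d04b: {1e0d04b, 4a92503, 4bcc20a, 65ef828, 9d033d1, a0b6edb, b99a663, bced4b0, be4e1d5, c4f21fc, cd0fb02, da33003, ebe7729}.
Only in cd0fb02's history (ahead): {} — 0.
Only in 1e0d04b's history (behind): {1e0d04b, 4bcc20a, 65ef828, 9d033d1, a0b6edb, b99a663, bced4b0, be4e1d5, c4f21fc, da33003, ebe7729} — 11.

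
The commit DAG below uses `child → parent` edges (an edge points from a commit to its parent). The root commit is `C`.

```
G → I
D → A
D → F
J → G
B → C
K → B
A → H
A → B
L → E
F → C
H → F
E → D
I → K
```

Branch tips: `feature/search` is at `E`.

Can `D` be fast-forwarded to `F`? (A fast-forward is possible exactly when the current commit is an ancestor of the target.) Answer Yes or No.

No

A fast-forward from D to F is possible iff D is an ancestor of F.
Ancestors of F: {C, F}.
D is not among them, so fast-forward is not possible.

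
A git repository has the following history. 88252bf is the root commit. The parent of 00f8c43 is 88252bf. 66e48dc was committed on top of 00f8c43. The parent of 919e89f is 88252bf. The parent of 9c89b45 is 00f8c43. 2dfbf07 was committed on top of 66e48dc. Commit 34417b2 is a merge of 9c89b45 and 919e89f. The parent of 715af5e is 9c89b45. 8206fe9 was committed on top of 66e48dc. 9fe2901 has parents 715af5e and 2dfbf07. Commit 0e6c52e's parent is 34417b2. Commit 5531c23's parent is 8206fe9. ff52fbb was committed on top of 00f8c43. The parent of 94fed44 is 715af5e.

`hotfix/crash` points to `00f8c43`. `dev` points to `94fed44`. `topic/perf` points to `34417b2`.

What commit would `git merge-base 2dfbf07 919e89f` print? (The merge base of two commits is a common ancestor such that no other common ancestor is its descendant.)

Ancestors of 2dfbf07: {00f8c43, 2dfbf07, 66e48dc, 88252bf}.
Ancestors of 919e89f: {88252bf, 919e89f}.
Common ancestors: {88252bf}.
The only common ancestor is 88252bf, so it is the merge base.

88252bf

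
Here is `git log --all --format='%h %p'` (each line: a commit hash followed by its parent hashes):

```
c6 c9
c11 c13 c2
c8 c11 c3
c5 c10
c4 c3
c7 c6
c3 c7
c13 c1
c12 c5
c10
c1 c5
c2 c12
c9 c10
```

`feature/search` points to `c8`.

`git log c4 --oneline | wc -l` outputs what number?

6

Walking parent pointers from c4: reachable set = {c10, c3, c4, c6, c7, c9}.
That is 6 commits.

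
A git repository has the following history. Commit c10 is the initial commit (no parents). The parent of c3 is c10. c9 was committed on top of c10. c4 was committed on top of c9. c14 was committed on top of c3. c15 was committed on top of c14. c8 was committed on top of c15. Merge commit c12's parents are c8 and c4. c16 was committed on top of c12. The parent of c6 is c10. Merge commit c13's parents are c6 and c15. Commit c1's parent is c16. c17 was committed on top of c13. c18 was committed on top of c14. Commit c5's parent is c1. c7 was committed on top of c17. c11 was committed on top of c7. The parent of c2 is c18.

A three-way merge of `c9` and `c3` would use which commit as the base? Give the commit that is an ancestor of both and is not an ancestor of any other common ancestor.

c10

Ancestors of c9: {c10, c9}.
Ancestors of c3: {c10, c3}.
Common ancestors: {c10}.
The only common ancestor is c10, so it is the merge base.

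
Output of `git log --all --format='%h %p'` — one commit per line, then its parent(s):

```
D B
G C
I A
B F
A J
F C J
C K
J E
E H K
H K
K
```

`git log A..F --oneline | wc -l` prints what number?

2

Reachable from F: {C, E, F, H, J, K}.
Reachable from A: {A, E, H, J, K}.
In F's history but not A's: {C, F} — 2 commits.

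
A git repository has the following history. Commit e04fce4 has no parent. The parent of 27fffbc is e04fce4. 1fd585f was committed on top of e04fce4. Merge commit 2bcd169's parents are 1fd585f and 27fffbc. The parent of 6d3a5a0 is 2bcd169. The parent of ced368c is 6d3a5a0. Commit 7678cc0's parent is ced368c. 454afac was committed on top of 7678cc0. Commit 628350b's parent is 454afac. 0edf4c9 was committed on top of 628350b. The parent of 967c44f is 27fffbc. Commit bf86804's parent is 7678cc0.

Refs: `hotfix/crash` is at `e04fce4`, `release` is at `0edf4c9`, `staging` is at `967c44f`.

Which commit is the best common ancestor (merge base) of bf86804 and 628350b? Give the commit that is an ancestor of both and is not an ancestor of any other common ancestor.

Ancestors of bf86804: {1fd585f, 27fffbc, 2bcd169, 6d3a5a0, 7678cc0, bf86804, ced368c, e04fce4}.
Ancestors of 628350b: {1fd585f, 27fffbc, 2bcd169, 454afac, 628350b, 6d3a5a0, 7678cc0, ced368c, e04fce4}.
Common ancestors: {1fd585f, 27fffbc, 2bcd169, 6d3a5a0, 7678cc0, ced368c, e04fce4}.
Among these, 7678cc0 is not an ancestor of any other common ancestor — it is the merge base.

7678cc0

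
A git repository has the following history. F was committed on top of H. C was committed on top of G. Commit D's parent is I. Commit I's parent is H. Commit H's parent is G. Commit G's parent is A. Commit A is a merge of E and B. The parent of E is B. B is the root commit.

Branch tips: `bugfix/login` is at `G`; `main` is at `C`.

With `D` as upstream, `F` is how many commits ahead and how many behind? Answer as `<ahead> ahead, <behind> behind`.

1 ahead, 2 behind

Reachable from F: {A, B, E, F, G, H}.
Reachable from D: {A, B, D, E, G, H, I}.
Only in F's history (ahead): {F} — 1.
Only in D's history (behind): {D, I} — 2.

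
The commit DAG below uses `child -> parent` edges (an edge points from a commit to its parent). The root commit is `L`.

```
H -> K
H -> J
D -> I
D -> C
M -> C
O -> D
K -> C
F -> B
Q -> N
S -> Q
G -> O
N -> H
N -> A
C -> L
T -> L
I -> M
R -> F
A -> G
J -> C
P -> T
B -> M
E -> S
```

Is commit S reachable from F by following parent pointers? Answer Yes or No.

No

Ancestors of F: {B, C, F, L, M}.
S is not in that set, so it is not an ancestor of F.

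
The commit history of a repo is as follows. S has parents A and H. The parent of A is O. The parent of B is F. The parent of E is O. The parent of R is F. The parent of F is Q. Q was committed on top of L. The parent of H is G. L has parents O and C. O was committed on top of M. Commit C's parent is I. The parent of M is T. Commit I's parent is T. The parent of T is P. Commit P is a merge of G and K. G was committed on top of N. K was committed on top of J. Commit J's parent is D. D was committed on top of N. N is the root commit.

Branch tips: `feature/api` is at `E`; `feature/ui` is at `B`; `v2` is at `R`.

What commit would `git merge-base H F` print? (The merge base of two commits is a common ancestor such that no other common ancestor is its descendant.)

Ancestors of H: {G, H, N}.
Ancestors of F: {C, D, F, G, I, J, K, L, M, N, O, P, Q, T}.
Common ancestors: {G, N}.
Among these, G is not an ancestor of any other common ancestor — it is the merge base.

G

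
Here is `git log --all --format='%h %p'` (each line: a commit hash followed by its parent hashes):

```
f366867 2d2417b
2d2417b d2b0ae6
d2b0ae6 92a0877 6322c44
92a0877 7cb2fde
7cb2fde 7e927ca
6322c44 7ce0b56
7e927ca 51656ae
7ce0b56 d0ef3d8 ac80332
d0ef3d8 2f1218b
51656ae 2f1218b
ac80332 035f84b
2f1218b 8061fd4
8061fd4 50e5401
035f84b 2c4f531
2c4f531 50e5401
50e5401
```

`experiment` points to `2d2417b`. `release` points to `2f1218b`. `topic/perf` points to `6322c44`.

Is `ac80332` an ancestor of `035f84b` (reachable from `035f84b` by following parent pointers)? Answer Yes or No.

Ancestors of 035f84b: {035f84b, 2c4f531, 50e5401}.
ac80332 is not in that set, so it is not an ancestor of 035f84b.

No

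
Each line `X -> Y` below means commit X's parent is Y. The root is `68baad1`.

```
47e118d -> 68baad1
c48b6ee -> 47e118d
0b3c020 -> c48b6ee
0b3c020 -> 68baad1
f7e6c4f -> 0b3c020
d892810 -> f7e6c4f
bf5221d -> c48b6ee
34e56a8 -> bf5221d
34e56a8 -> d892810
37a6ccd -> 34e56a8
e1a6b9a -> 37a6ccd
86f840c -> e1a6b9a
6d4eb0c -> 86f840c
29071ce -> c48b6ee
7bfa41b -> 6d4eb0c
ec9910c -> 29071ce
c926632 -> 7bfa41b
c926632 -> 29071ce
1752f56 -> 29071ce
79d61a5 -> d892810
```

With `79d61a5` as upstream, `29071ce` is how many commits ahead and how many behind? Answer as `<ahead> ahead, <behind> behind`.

1 ahead, 4 behind

Reachable from 29071ce: {29071ce, 47e118d, 68baad1, c48b6ee}.
Reachable from 79d61a5: {0b3c020, 47e118d, 68baad1, 79d61a5, c48b6ee, d892810, f7e6c4f}.
Only in 29071ce's history (ahead): {29071ce} — 1.
Only in 79d61a5's history (behind): {0b3c020, 79d61a5, d892810, f7e6c4f} — 4.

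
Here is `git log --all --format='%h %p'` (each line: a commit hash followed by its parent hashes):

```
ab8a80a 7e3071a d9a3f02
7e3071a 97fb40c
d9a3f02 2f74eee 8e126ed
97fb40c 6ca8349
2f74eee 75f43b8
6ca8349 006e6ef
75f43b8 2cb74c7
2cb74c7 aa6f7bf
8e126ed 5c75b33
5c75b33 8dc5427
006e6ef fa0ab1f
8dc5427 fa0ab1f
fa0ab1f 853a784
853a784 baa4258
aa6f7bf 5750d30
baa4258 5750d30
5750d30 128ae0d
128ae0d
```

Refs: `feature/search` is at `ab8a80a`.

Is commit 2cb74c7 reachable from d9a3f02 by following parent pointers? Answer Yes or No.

Ancestors of d9a3f02 (commits reachable by following parents): {128ae0d, 2cb74c7, 2f74eee, 5750d30, 5c75b33, 75f43b8, 853a784, 8dc5427, 8e126ed, aa6f7bf, baa4258, d9a3f02, fa0ab1f}.
2cb74c7 is in that set, so it is an ancestor of d9a3f02.

Yes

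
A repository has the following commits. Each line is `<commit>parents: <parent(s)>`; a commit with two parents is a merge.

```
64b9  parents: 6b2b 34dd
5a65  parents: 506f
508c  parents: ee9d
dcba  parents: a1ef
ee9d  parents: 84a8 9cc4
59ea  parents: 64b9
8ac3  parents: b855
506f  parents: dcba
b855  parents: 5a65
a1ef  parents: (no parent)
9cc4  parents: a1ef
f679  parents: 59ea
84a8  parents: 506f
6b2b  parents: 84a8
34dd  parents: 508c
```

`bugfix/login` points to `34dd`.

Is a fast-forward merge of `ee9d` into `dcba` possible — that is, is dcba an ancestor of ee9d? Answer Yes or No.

A fast-forward from dcba to ee9d is possible iff dcba is an ancestor of ee9d.
Ancestors of ee9d: {506f, 84a8, 9cc4, a1ef, dcba, ee9d}.
dcba is among them, so fast-forward is possible.

Yes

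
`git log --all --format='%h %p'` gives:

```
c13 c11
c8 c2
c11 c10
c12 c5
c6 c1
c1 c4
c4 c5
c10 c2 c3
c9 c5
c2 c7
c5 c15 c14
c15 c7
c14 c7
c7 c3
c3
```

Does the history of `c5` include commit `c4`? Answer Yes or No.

Ancestors of c5: {c14, c15, c3, c5, c7}.
c4 is not in that set, so it is not an ancestor of c5.

No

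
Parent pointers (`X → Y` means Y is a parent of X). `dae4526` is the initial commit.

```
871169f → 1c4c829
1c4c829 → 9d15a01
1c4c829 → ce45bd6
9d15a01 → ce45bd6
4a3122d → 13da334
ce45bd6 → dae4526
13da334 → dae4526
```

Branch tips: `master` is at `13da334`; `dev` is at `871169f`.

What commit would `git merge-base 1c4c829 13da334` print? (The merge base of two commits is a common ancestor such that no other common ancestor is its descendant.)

dae4526

Ancestors of 1c4c829: {1c4c829, 9d15a01, ce45bd6, dae4526}.
Ancestors of 13da334: {13da334, dae4526}.
Common ancestors: {dae4526}.
The only common ancestor is dae4526, so it is the merge base.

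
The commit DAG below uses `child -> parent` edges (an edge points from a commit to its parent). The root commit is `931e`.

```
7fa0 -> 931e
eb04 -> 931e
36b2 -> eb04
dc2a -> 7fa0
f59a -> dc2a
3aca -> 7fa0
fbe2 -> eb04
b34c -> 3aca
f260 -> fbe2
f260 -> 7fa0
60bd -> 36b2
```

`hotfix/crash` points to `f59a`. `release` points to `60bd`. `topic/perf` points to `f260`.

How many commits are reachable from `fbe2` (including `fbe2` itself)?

Walking parent pointers from fbe2: reachable set = {931e, eb04, fbe2}.
That is 3 commits.

3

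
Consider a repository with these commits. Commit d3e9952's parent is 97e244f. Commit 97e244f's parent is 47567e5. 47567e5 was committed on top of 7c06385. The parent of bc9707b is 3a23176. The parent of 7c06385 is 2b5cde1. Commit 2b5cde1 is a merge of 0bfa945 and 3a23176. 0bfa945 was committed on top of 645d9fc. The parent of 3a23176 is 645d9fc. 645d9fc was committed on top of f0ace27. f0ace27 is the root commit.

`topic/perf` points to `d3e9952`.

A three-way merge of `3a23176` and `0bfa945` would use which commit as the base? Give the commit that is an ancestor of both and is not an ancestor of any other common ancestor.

645d9fc

Ancestors of 3a23176: {3a23176, 645d9fc, f0ace27}.
Ancestors of 0bfa945: {0bfa945, 645d9fc, f0ace27}.
Common ancestors: {645d9fc, f0ace27}.
Among these, 645d9fc is not an ancestor of any other common ancestor — it is the merge base.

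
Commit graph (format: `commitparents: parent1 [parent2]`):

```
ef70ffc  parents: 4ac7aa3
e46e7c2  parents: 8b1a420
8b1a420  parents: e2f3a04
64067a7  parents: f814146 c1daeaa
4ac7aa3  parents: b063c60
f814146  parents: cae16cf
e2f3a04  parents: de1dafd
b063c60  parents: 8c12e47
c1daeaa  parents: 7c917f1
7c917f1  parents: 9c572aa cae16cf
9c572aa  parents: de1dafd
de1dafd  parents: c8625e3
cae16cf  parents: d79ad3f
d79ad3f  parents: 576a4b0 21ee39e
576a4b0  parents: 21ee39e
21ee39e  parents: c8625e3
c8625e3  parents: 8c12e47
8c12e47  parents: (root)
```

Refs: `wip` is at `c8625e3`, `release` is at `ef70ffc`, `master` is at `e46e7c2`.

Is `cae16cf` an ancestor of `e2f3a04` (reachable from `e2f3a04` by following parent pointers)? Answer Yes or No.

No

Ancestors of e2f3a04: {8c12e47, c8625e3, de1dafd, e2f3a04}.
cae16cf is not in that set, so it is not an ancestor of e2f3a04.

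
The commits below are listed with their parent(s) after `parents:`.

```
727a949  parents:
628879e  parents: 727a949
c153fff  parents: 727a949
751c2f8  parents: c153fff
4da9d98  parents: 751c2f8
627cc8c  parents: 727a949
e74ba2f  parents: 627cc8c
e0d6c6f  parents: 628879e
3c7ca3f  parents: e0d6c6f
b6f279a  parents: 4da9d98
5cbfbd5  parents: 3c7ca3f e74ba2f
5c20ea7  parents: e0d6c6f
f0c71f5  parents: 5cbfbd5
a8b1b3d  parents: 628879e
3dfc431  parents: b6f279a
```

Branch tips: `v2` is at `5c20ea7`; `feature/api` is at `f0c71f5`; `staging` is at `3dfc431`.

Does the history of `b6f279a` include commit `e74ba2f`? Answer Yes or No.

No

Ancestors of b6f279a: {4da9d98, 727a949, 751c2f8, b6f279a, c153fff}.
e74ba2f is not in that set, so it is not an ancestor of b6f279a.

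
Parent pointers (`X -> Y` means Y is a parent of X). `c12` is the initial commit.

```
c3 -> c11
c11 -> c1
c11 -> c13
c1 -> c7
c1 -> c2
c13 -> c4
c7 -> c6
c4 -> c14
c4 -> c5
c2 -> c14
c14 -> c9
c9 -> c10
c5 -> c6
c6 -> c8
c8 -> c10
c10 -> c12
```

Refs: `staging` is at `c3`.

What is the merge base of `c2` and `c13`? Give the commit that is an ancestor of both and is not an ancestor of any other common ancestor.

c14

Ancestors of c2: {c10, c12, c14, c2, c9}.
Ancestors of c13: {c10, c12, c13, c14, c4, c5, c6, c8, c9}.
Common ancestors: {c10, c12, c14, c9}.
Among these, c14 is not an ancestor of any other common ancestor — it is the merge base.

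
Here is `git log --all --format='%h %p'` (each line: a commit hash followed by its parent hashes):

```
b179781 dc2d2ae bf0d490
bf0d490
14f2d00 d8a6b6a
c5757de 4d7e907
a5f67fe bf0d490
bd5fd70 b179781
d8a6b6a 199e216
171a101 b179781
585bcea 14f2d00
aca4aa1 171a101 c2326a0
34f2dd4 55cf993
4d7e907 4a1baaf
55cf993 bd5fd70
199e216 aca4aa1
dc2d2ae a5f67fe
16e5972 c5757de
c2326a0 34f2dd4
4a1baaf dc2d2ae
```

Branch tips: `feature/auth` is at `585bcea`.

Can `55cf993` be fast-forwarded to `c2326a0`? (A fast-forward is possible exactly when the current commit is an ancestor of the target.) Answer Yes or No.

Yes

A fast-forward from 55cf993 to c2326a0 is possible iff 55cf993 is an ancestor of c2326a0.
Ancestors of c2326a0: {34f2dd4, 55cf993, a5f67fe, b179781, bd5fd70, bf0d490, c2326a0, dc2d2ae}.
55cf993 is among them, so fast-forward is possible.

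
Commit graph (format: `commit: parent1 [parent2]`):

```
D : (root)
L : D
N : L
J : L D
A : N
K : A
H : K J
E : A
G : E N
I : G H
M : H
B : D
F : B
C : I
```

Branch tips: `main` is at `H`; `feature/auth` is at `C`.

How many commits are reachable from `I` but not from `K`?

Reachable from I: {A, D, E, G, H, I, J, K, L, N}.
Reachable from K: {A, D, K, L, N}.
In I's history but not K's: {E, G, H, I, J} — 5 commits.

5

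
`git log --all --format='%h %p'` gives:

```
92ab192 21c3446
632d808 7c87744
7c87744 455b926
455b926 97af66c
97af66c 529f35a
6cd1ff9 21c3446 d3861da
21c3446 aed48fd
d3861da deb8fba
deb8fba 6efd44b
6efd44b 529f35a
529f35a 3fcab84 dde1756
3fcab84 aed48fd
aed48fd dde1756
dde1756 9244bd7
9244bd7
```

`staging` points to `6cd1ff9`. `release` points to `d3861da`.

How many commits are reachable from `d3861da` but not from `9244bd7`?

Reachable from d3861da: {3fcab84, 529f35a, 6efd44b, 9244bd7, aed48fd, d3861da, dde1756, deb8fba}.
Reachable from 9244bd7: {9244bd7}.
In d3861da's history but not 9244bd7's: {3fcab84, 529f35a, 6efd44b, aed48fd, d3861da, dde1756, deb8fba} — 7 commits.

7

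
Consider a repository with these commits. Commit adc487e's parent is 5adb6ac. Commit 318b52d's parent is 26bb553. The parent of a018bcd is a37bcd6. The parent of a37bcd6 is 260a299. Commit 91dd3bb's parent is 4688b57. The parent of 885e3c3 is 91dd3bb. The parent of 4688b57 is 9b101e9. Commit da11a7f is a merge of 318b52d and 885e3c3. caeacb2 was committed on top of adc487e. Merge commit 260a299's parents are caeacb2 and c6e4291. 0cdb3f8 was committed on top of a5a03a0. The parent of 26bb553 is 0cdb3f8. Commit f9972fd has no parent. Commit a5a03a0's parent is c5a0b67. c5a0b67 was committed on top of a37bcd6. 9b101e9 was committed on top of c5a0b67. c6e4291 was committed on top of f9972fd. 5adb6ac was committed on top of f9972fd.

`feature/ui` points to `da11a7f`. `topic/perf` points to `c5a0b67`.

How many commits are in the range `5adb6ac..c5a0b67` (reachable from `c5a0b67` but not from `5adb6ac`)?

6

Reachable from c5a0b67: {260a299, 5adb6ac, a37bcd6, adc487e, c5a0b67, c6e4291, caeacb2, f9972fd}.
Reachable from 5adb6ac: {5adb6ac, f9972fd}.
In c5a0b67's history but not 5adb6ac's: {260a299, a37bcd6, adc487e, c5a0b67, c6e4291, caeacb2} — 6 commits.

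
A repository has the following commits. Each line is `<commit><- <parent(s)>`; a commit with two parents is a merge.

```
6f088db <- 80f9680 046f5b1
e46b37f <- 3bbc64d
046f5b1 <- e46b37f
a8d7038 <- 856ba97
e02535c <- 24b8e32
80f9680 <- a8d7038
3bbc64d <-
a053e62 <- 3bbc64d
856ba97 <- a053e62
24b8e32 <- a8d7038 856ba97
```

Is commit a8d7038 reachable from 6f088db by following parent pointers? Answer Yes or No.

Yes

Ancestors of 6f088db (commits reachable by following parents): {046f5b1, 3bbc64d, 6f088db, 80f9680, 856ba97, a053e62, a8d7038, e46b37f}.
a8d7038 is in that set, so it is an ancestor of 6f088db.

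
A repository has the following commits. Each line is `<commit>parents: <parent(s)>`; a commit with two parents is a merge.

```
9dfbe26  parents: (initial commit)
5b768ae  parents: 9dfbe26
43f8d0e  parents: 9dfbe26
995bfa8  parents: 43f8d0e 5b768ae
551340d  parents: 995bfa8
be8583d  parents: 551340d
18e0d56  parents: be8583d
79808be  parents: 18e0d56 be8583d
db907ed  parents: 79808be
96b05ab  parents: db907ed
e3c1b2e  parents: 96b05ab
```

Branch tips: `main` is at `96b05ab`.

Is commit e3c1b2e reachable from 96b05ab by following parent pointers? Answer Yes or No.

No

Ancestors of 96b05ab: {18e0d56, 43f8d0e, 551340d, 5b768ae, 79808be, 96b05ab, 995bfa8, 9dfbe26, be8583d, db907ed}.
e3c1b2e is not in that set, so it is not an ancestor of 96b05ab.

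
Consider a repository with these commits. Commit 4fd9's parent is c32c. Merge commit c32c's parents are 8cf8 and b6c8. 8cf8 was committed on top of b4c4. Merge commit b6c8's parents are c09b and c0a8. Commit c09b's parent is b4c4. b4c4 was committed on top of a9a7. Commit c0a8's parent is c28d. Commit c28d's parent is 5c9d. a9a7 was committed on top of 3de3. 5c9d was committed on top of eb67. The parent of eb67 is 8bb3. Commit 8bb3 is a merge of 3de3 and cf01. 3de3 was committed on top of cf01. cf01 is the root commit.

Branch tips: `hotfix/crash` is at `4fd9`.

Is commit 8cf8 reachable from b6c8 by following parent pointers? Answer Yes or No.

Ancestors of b6c8: {3de3, 5c9d, 8bb3, a9a7, b4c4, b6c8, c09b, c0a8, c28d, cf01, eb67}.
8cf8 is not in that set, so it is not an ancestor of b6c8.

No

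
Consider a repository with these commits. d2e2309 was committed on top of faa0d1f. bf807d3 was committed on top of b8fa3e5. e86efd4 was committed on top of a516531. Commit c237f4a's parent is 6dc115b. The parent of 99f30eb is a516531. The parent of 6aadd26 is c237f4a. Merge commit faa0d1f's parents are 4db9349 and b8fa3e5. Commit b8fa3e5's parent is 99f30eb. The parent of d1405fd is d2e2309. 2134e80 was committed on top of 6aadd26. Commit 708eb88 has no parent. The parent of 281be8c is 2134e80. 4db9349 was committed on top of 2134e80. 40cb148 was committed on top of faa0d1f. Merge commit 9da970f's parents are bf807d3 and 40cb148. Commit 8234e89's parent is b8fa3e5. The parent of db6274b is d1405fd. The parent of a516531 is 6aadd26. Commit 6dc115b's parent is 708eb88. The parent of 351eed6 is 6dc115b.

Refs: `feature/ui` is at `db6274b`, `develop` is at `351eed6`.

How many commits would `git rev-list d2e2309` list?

11

Walking parent pointers from d2e2309: reachable set = {2134e80, 4db9349, 6aadd26, 6dc115b, 708eb88, 99f30eb, a516531, b8fa3e5, c237f4a, d2e2309, faa0d1f}.
That is 11 commits.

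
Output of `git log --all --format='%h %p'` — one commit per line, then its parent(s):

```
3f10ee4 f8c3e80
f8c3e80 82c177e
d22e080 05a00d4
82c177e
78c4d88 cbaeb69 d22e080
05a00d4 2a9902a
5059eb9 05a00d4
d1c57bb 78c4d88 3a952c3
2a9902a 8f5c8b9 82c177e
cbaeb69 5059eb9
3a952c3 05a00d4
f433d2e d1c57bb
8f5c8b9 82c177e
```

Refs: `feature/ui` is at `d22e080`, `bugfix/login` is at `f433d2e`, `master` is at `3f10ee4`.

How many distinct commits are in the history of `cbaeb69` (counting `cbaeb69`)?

6

Walking parent pointers from cbaeb69: reachable set = {05a00d4, 2a9902a, 5059eb9, 82c177e, 8f5c8b9, cbaeb69}.
That is 6 commits.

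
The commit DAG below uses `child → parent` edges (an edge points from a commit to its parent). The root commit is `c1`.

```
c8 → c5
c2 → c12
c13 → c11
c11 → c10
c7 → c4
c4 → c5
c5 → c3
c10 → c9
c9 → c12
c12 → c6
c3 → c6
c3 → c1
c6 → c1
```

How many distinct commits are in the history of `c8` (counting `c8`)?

5

Walking parent pointers from c8: reachable set = {c1, c3, c5, c6, c8}.
That is 5 commits.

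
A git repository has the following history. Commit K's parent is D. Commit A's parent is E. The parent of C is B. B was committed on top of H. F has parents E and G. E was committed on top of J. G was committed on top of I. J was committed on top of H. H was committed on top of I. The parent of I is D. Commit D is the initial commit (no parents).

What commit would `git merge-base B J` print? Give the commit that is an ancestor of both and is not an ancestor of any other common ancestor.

Ancestors of B: {B, D, H, I}.
Ancestors of J: {D, H, I, J}.
Common ancestors: {D, H, I}.
Among these, H is not an ancestor of any other common ancestor — it is the merge base.

H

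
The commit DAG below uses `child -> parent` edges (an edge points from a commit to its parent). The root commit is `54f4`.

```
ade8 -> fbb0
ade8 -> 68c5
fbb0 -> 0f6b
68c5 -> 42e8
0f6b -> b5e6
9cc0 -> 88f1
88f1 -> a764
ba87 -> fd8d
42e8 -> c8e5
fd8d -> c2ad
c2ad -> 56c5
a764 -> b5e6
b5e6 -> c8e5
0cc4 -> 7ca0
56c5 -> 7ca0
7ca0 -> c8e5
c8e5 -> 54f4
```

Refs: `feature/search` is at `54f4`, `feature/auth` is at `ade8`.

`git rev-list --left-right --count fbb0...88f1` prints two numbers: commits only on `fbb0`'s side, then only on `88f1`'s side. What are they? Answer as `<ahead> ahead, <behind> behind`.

Reachable from fbb0: {0f6b, 54f4, b5e6, c8e5, fbb0}.
Reachable from 88f1: {54f4, 88f1, a764, b5e6, c8e5}.
Only in fbb0's history (ahead): {0f6b, fbb0} — 2.
Only in 88f1's history (behind): {88f1, a764} — 2.

2 ahead, 2 behind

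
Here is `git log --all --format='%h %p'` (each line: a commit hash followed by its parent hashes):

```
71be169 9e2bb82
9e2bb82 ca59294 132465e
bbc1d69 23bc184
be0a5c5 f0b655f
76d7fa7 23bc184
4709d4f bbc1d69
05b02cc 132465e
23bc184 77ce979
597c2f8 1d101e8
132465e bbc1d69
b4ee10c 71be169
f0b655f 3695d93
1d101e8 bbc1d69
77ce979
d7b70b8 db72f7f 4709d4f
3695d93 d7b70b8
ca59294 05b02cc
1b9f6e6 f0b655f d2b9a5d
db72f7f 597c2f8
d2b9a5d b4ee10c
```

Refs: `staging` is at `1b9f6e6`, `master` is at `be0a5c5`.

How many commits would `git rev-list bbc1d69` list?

Walking parent pointers from bbc1d69: reachable set = {23bc184, 77ce979, bbc1d69}.
That is 3 commits.

3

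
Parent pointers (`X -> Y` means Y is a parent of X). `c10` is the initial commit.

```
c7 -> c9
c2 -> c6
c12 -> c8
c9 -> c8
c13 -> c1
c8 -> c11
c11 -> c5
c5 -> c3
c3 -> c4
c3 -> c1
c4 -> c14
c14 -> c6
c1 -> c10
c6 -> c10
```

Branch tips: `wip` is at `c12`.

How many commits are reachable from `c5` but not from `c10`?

6

Reachable from c5: {c1, c10, c14, c3, c4, c5, c6}.
Reachable from c10: {c10}.
In c5's history but not c10's: {c1, c14, c3, c4, c5, c6} — 6 commits.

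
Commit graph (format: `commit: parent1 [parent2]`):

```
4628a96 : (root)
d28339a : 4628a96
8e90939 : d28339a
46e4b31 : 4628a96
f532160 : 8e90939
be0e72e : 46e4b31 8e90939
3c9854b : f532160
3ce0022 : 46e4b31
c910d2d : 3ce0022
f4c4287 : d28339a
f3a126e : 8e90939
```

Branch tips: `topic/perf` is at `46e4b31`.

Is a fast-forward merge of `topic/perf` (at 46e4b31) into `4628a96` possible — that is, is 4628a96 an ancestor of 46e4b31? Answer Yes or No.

Yes

A fast-forward from 4628a96 to 46e4b31 is possible iff 4628a96 is an ancestor of 46e4b31.
Ancestors of 46e4b31: {4628a96, 46e4b31}.
4628a96 is among them, so fast-forward is possible.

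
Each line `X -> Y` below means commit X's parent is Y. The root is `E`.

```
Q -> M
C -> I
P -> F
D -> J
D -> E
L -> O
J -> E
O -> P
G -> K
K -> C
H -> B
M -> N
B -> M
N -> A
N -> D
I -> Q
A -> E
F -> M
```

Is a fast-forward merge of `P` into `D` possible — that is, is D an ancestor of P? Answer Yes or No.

A fast-forward from D to P is possible iff D is an ancestor of P.
Ancestors of P: {A, D, E, F, J, M, N, P}.
D is among them, so fast-forward is possible.

Yes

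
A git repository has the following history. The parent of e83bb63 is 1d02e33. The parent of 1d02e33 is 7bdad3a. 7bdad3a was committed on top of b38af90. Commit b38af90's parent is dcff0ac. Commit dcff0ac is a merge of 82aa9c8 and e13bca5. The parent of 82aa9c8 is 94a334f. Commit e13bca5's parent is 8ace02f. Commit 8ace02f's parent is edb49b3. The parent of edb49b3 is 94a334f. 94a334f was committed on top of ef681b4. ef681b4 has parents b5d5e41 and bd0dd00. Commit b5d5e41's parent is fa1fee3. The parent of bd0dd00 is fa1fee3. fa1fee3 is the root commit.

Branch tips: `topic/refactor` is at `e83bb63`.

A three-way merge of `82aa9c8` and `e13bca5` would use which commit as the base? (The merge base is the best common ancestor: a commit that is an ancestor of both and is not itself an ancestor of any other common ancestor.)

94a334f

Ancestors of 82aa9c8: {82aa9c8, 94a334f, b5d5e41, bd0dd00, ef681b4, fa1fee3}.
Ancestors of e13bca5: {8ace02f, 94a334f, b5d5e41, bd0dd00, e13bca5, edb49b3, ef681b4, fa1fee3}.
Common ancestors: {94a334f, b5d5e41, bd0dd00, ef681b4, fa1fee3}.
Among these, 94a334f is not an ancestor of any other common ancestor — it is the merge base.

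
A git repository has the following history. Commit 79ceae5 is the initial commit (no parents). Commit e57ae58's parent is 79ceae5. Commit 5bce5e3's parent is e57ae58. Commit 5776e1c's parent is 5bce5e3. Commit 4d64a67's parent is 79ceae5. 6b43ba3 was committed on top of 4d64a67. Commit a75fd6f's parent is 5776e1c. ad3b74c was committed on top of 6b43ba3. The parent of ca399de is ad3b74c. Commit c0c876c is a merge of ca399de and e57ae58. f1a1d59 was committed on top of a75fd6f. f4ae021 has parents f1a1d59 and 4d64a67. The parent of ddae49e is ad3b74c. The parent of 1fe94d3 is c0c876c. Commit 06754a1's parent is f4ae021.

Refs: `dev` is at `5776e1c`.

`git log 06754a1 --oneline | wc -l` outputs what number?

Walking parent pointers from 06754a1: reachable set = {06754a1, 4d64a67, 5776e1c, 5bce5e3, 79ceae5, a75fd6f, e57ae58, f1a1d59, f4ae021}.
That is 9 commits.

9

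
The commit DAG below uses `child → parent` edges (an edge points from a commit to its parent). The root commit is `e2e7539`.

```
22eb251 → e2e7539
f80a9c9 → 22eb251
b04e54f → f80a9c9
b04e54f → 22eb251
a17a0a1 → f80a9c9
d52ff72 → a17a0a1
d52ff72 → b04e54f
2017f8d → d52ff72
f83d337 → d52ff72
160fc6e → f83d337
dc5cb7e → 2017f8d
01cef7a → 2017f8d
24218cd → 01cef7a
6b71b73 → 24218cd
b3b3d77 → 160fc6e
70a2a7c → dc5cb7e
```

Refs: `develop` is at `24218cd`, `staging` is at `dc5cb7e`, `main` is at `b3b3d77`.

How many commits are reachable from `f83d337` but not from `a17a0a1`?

Reachable from f83d337: {22eb251, a17a0a1, b04e54f, d52ff72, e2e7539, f80a9c9, f83d337}.
Reachable from a17a0a1: {22eb251, a17a0a1, e2e7539, f80a9c9}.
In f83d337's history but not a17a0a1's: {b04e54f, d52ff72, f83d337} — 3 commits.

3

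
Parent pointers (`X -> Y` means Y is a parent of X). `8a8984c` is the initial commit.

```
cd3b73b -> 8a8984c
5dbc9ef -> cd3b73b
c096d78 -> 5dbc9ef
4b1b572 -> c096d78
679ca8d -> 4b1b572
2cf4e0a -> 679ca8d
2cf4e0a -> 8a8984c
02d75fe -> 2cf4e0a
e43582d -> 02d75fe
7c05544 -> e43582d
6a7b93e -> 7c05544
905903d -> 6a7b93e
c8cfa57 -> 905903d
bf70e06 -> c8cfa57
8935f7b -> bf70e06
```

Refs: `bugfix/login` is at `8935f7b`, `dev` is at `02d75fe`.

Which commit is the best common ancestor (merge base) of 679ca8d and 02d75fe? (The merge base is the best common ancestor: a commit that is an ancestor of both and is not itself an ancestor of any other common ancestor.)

679ca8d

Ancestors of 679ca8d: {4b1b572, 5dbc9ef, 679ca8d, 8a8984c, c096d78, cd3b73b}.
Ancestors of 02d75fe: {02d75fe, 2cf4e0a, 4b1b572, 5dbc9ef, 679ca8d, 8a8984c, c096d78, cd3b73b}.
Common ancestors: {4b1b572, 5dbc9ef, 679ca8d, 8a8984c, c096d78, cd3b73b}.
Among these, 679ca8d is not an ancestor of any other common ancestor — it is the merge base.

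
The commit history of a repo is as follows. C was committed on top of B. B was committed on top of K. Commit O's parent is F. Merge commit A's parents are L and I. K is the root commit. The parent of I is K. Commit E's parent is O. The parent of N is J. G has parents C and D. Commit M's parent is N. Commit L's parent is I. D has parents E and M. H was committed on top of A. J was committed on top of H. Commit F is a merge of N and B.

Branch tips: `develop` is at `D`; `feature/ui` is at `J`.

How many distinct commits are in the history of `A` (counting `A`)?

4

Walking parent pointers from A: reachable set = {A, I, K, L}.
That is 4 commits.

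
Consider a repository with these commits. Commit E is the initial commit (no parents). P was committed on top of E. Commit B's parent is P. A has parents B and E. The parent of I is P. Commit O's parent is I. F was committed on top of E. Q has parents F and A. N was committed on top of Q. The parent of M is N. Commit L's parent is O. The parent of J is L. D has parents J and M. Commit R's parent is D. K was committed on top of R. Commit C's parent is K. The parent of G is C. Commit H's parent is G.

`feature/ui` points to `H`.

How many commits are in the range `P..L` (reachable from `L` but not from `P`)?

Reachable from L: {E, I, L, O, P}.
Reachable from P: {E, P}.
In L's history but not P's: {I, L, O} — 3 commits.

3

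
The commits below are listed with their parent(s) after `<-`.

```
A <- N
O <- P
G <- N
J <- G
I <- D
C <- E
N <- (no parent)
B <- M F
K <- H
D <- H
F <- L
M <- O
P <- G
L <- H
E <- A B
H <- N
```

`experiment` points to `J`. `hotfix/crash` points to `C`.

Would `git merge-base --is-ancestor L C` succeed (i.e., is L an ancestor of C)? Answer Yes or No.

Ancestors of C (commits reachable by following parents): {A, B, C, E, F, G, H, L, M, N, O, P}.
L is in that set, so it is an ancestor of C.

Yes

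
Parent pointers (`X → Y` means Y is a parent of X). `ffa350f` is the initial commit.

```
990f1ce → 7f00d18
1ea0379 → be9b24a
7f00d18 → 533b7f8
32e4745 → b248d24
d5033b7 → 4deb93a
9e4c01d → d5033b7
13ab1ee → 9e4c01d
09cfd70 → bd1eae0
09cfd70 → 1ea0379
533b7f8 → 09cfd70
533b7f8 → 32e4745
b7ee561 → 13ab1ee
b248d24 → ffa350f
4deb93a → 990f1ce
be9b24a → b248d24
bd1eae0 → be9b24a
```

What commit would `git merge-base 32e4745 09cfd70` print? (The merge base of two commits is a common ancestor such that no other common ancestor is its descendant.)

Ancestors of 32e4745: {32e4745, b248d24, ffa350f}.
Ancestors of 09cfd70: {09cfd70, 1ea0379, b248d24, bd1eae0, be9b24a, ffa350f}.
Common ancestors: {b248d24, ffa350f}.
Among these, b248d24 is not an ancestor of any other common ancestor — it is the merge base.

b248d24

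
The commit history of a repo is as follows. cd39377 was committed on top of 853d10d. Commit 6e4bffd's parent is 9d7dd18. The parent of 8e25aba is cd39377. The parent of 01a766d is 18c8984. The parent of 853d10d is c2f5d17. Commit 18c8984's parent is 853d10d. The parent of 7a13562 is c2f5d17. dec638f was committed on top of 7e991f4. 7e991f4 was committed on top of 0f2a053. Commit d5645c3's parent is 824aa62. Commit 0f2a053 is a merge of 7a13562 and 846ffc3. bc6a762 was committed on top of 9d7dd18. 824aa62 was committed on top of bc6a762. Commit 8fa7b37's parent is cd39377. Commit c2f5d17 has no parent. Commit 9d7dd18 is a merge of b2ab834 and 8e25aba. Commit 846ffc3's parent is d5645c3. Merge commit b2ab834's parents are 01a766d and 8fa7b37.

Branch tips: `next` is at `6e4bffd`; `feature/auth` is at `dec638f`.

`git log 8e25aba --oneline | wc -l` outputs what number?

Walking parent pointers from 8e25aba: reachable set = {853d10d, 8e25aba, c2f5d17, cd39377}.
That is 4 commits.

4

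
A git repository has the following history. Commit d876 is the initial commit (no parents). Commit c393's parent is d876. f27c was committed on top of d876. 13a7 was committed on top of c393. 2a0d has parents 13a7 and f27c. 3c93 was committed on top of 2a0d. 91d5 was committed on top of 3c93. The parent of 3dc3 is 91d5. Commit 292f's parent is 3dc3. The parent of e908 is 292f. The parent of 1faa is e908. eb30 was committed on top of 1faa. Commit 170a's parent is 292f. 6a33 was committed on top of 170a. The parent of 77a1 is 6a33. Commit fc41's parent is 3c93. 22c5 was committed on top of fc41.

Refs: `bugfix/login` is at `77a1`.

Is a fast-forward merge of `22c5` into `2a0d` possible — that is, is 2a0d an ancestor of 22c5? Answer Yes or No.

Yes

A fast-forward from 2a0d to 22c5 is possible iff 2a0d is an ancestor of 22c5.
Ancestors of 22c5: {13a7, 22c5, 2a0d, 3c93, c393, d876, f27c, fc41}.
2a0d is among them, so fast-forward is possible.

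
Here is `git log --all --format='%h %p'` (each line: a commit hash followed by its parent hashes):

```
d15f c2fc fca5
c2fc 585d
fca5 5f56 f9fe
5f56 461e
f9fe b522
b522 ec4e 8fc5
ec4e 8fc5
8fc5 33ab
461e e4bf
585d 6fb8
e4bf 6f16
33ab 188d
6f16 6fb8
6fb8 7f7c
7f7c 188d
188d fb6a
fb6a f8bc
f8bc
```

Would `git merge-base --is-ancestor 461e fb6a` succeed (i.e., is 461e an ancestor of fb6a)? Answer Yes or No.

Ancestors of fb6a: {f8bc, fb6a}.
461e is not in that set, so it is not an ancestor of fb6a.

No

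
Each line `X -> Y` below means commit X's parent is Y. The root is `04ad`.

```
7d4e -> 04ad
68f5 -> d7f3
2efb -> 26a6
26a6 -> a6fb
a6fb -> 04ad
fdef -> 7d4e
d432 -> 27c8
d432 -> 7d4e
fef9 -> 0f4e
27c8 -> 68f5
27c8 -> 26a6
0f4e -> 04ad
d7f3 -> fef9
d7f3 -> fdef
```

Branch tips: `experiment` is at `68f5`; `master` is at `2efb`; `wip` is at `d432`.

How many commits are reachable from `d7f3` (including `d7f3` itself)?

Walking parent pointers from d7f3: reachable set = {04ad, 0f4e, 7d4e, d7f3, fdef, fef9}.
That is 6 commits.

6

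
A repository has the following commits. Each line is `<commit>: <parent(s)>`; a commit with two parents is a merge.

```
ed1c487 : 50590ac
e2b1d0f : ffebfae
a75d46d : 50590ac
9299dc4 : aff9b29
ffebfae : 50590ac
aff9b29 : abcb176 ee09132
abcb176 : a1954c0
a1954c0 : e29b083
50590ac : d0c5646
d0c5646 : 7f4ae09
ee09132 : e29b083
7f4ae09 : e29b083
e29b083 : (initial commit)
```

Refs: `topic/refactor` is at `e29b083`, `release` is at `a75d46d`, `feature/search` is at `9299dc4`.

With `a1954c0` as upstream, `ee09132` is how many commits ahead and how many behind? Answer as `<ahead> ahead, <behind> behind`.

1 ahead, 1 behind

Reachable from ee09132: {e29b083, ee09132}.
Reachable from a1954c0: {a1954c0, e29b083}.
Only in ee09132's history (ahead): {ee09132} — 1.
Only in a1954c0's history (behind): {a1954c0} — 1.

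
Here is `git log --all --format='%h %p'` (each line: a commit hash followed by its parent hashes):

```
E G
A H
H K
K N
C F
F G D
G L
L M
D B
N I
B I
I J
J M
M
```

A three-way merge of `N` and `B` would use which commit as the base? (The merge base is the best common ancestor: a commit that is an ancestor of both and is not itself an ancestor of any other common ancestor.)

Ancestors of N: {I, J, M, N}.
Ancestors of B: {B, I, J, M}.
Common ancestors: {I, J, M}.
Among these, I is not an ancestor of any other common ancestor — it is the merge base.

I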